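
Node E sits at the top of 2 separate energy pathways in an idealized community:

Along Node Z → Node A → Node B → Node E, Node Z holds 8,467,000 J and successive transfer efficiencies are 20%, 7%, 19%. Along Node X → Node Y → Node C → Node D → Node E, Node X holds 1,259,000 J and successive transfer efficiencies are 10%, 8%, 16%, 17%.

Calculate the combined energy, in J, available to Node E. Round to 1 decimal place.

Via Node Z: 8467000 × 0.2 × 0.07 × 0.19 = 22522.22 J
Via Node X: 1259000 × 0.1 × 0.08 × 0.16 × 0.17 = 273.9584 J
Total at Node E: 22522.22 + 273.9584 = 22796.1784 J

22796.2 J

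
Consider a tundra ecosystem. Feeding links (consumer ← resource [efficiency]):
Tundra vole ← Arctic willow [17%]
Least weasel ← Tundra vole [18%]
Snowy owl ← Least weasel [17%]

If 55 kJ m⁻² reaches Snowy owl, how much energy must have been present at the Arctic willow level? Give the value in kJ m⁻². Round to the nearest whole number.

Cumulative transfer efficiency: 0.17 × 0.18 × 0.17 = 0.005202
Arctic willow energy = 55 / 0.005202 = 10573 kJ m⁻²

10573 kJ m⁻²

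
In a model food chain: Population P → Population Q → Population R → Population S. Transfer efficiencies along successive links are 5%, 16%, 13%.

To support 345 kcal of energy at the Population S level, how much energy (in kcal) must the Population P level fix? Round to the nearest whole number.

331731 kcal

Cumulative transfer efficiency: 0.05 × 0.16 × 0.13 = 0.00104
Population P energy = 345 / 0.00104 = 331731 kcal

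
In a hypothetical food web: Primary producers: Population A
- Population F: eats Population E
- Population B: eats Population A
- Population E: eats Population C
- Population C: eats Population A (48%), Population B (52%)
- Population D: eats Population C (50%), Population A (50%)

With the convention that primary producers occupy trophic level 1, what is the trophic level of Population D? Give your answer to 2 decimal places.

Population B: 1 + 1 = 2
Population C: 1 + (0.48×1 + 0.52×2) = 2.52
Population D: 1 + (0.5×2.52 + 0.5×1) = 2.76
Population E: 1 + 2.52 = 3.52
Population F: 1 + 3.52 = 4.52

2.76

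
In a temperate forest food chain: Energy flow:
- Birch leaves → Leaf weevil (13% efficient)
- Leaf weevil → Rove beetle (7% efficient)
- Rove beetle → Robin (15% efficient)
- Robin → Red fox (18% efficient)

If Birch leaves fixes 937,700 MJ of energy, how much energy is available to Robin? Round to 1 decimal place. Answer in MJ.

Leaf weevil: 937700 × 0.13 = 121901 MJ
Rove beetle: 121901 × 0.07 = 8533.07 MJ
Robin: 8533.07 × 0.15 = 1279.9605 MJ

1280.0 MJ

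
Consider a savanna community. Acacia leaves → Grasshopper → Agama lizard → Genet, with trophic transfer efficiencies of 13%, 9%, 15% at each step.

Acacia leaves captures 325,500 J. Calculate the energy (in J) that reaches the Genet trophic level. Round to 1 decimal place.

571.3 J

Grasshopper: 325500 × 0.13 = 42315 J
Agama lizard: 42315 × 0.09 = 3808.35 J
Genet: 3808.35 × 0.15 = 571.2525 J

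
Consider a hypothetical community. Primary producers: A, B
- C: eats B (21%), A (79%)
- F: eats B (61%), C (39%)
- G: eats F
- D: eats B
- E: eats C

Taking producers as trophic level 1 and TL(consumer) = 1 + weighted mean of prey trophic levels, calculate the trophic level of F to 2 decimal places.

2.39

C: 1 + (0.21×1 + 0.79×1) = 2
D: 1 + 1 = 2
E: 1 + 2 = 3
F: 1 + (0.61×1 + 0.39×2) = 2.39
G: 1 + 2.39 = 3.39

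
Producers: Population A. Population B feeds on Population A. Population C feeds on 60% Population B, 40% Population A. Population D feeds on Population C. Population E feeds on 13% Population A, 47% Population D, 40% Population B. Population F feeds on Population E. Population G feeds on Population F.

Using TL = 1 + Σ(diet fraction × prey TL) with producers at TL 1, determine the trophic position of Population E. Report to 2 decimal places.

Population B: 1 + 1 = 2
Population C: 1 + (0.6×2 + 0.4×1) = 2.6
Population D: 1 + 2.6 = 3.6
Population E: 1 + (0.13×1 + 0.47×3.6 + 0.4×2) = 3.622
Population F: 1 + 3.622 = 4.622
Population G: 1 + 4.622 = 5.622

3.62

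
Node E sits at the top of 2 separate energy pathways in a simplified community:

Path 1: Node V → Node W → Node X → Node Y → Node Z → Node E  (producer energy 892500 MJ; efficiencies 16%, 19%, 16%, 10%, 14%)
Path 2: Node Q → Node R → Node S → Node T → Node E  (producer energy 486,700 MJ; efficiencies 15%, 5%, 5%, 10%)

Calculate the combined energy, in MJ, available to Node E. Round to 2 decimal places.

Path 1: 892500 × 0.16 × 0.19 × 0.16 × 0.1 × 0.14 = 60.77568 MJ
Path 2: 486700 × 0.15 × 0.05 × 0.05 × 0.1 = 18.25125 MJ
Total at Node E: 60.77568 + 18.25125 = 79.02693 MJ

79.03 MJ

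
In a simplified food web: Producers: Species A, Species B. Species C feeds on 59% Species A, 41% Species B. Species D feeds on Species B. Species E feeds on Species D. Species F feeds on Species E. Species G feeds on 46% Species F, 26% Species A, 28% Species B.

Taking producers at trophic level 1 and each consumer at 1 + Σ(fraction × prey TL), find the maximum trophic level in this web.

Species C: 1 + (0.59×1 + 0.41×1) = 2
Species D: 1 + 1 = 2
Species E: 1 + 2 = 3
Species F: 1 + 3 = 4
Species G: 1 + (0.46×4 + 0.26×1 + 0.28×1) = 3.38

4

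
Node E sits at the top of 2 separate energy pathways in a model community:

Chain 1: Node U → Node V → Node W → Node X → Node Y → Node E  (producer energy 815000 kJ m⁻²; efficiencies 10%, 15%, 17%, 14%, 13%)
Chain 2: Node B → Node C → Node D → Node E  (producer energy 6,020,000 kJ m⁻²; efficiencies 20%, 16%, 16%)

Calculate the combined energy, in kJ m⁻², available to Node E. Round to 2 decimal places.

Chain 1: 815000 × 0.1 × 0.15 × 0.17 × 0.14 × 0.13 = 37.82415 kJ m⁻²
Chain 2: 6020000 × 0.2 × 0.16 × 0.16 = 30822.4 kJ m⁻²
Total at Node E: 37.82415 + 30822.4 = 30860.22415 kJ m⁻²

30860.22 kJ m⁻²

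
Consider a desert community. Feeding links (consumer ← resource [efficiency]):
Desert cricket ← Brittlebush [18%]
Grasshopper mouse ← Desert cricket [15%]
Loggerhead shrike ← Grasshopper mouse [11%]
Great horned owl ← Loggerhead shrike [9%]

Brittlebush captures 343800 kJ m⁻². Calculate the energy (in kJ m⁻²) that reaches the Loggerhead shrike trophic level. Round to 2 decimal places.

1021.09 kJ m⁻²

Desert cricket: 343800 × 0.18 = 61884 kJ m⁻²
Grasshopper mouse: 61884 × 0.15 = 9282.6 kJ m⁻²
Loggerhead shrike: 9282.6 × 0.11 = 1021.086 kJ m⁻²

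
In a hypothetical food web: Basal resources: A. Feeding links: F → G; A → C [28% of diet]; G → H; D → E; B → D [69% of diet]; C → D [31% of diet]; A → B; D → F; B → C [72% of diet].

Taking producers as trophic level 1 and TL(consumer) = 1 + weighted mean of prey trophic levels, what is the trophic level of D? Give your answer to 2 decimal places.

3.22

B: 1 + 1 = 2
C: 1 + (0.72×2 + 0.28×1) = 2.72
D: 1 + (0.31×2.72 + 0.69×2) = 3.2232
E: 1 + 3.2232 = 4.2232
F: 1 + 3.2232 = 4.2232
G: 1 + 4.2232 = 5.2232
H: 1 + 5.2232 = 6.2232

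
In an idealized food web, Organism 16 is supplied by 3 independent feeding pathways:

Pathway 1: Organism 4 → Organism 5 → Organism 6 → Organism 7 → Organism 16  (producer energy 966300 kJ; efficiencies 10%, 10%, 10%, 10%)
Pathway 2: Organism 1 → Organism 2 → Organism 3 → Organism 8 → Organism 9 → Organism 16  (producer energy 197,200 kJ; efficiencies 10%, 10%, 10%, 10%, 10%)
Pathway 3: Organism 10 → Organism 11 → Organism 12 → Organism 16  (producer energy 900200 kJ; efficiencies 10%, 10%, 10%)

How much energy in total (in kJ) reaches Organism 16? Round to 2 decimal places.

998.80 kJ

Pathway 1: 966300 × 0.1 × 0.1 × 0.1 × 0.1 = 96.63 kJ
Pathway 2: 197200 × 0.1 × 0.1 × 0.1 × 0.1 × 0.1 = 1.972 kJ
Pathway 3: 900200 × 0.1 × 0.1 × 0.1 = 900.2 kJ
Total at Organism 16: 96.63 + 1.972 + 900.2 = 998.802 kJ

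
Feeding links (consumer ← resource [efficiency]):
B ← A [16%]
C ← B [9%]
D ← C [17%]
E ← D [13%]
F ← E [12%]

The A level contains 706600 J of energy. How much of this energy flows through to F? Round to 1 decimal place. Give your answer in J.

B: 706600 × 0.16 = 113056 J
C: 113056 × 0.09 = 10175.04 J
D: 10175.04 × 0.17 = 1729.7568 J
E: 1729.7568 × 0.13 = 224.868384 J
F: 224.868384 × 0.12 = 26.98420608 J

27.0 J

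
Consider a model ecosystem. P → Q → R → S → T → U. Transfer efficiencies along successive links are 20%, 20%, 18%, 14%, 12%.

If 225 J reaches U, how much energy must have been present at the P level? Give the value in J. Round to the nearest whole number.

Cumulative transfer efficiency: 0.2 × 0.2 × 0.18 × 0.14 × 0.12 = 0.00012096
P energy = 225 / 0.00012096 = 1860119 J

1860119 J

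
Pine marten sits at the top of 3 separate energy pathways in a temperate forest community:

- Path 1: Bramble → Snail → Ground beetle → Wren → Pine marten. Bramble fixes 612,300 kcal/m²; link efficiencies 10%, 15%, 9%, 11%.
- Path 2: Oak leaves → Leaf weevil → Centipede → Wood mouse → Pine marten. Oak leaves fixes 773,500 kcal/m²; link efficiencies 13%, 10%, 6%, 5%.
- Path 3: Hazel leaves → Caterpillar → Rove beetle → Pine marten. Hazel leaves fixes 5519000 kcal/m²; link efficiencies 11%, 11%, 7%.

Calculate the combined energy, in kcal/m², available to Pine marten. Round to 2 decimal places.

Path 1: 612300 × 0.1 × 0.15 × 0.09 × 0.11 = 90.92655 kcal/m²
Path 2: 773500 × 0.13 × 0.1 × 0.06 × 0.05 = 30.1665 kcal/m²
Path 3: 5519000 × 0.11 × 0.11 × 0.07 = 4674.593 kcal/m²
Total at Pine marten: 90.92655 + 30.1665 + 4674.593 = 4795.68605 kcal/m²

4795.69 kcal/m²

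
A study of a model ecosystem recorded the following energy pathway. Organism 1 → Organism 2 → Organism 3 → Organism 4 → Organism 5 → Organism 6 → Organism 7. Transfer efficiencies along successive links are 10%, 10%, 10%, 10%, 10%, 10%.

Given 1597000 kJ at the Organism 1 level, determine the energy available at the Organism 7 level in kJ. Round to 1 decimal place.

Organism 2: 1597000 × 0.1 = 159700 kJ
Organism 3: 159700 × 0.1 = 15970 kJ
Organism 4: 15970 × 0.1 = 1597 kJ
Organism 5: 1597 × 0.1 = 159.7 kJ
Organism 6: 159.7 × 0.1 = 15.97 kJ
Organism 7: 15.97 × 0.1 = 1.597 kJ

1.6 kJ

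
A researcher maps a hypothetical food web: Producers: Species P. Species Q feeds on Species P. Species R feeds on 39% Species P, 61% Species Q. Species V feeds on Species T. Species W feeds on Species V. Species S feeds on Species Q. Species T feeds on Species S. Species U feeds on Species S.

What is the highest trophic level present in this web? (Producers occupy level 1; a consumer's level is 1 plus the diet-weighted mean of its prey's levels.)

6

Species Q: 1 + 1 = 2
Species R: 1 + (0.39×1 + 0.61×2) = 2.61
Species S: 1 + 2 = 3
Species T: 1 + 3 = 4
Species U: 1 + 3 = 4
Species V: 1 + 4 = 5
Species W: 1 + 5 = 6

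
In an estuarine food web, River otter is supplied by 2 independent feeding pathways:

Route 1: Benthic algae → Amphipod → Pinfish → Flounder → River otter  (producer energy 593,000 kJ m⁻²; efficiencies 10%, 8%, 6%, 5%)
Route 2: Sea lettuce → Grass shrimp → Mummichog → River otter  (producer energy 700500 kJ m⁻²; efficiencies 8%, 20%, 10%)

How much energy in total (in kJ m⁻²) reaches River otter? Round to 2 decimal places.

Route 1: 593000 × 0.1 × 0.08 × 0.06 × 0.05 = 14.232 kJ m⁻²
Route 2: 700500 × 0.08 × 0.2 × 0.1 = 1120.8 kJ m⁻²
Total at River otter: 14.232 + 1120.8 = 1135.032 kJ m⁻²

1135.03 kJ m⁻²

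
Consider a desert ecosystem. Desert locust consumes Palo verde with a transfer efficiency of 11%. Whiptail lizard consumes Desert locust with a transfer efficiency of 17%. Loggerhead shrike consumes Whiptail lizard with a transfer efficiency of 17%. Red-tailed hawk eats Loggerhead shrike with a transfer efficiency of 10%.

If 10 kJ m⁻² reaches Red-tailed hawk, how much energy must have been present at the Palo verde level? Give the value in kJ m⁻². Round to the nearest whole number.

Cumulative transfer efficiency: 0.11 × 0.17 × 0.17 × 0.1 = 0.0003179
Palo verde energy = 10 / 0.0003179 = 31456 kJ m⁻²

31456 kJ m⁻²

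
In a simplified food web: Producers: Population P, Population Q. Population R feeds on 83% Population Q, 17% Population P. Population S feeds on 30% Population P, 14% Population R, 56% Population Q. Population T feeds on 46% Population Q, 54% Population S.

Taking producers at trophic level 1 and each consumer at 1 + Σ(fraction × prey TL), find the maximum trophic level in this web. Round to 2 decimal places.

2.62

Population R: 1 + (0.83×1 + 0.17×1) = 2
Population S: 1 + (0.3×1 + 0.14×2 + 0.56×1) = 2.14
Population T: 1 + (0.46×1 + 0.54×2.14) = 2.6156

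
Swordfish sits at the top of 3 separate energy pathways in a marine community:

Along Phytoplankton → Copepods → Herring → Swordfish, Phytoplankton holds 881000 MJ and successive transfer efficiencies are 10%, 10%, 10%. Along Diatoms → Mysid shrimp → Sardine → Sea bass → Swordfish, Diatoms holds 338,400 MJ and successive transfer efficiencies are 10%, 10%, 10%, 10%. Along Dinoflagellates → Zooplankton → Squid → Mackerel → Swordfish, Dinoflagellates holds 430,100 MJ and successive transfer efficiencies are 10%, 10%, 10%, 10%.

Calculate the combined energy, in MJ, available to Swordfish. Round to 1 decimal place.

957.9 MJ

Via Phytoplankton: 881000 × 0.1 × 0.1 × 0.1 = 881 MJ
Via Diatoms: 338400 × 0.1 × 0.1 × 0.1 × 0.1 = 33.84 MJ
Via Dinoflagellates: 430100 × 0.1 × 0.1 × 0.1 × 0.1 = 43.01 MJ
Total at Swordfish: 881 + 33.84 + 43.01 = 957.85 MJ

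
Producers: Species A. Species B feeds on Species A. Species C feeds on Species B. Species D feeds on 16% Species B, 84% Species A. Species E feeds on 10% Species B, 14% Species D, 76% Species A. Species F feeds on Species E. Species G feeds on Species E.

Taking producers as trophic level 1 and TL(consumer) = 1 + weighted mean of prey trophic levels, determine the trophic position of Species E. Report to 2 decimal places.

2.26

Species B: 1 + 1 = 2
Species C: 1 + 2 = 3
Species D: 1 + (0.16×2 + 0.84×1) = 2.16
Species E: 1 + (0.1×2 + 0.14×2.16 + 0.76×1) = 2.2624
Species F: 1 + 2.2624 = 3.2624
Species G: 1 + 2.2624 = 3.2624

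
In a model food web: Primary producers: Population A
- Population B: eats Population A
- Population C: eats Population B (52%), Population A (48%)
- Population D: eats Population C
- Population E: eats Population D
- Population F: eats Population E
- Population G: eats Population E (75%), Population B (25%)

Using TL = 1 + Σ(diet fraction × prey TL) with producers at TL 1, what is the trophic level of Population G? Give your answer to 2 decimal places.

Population B: 1 + 1 = 2
Population C: 1 + (0.52×2 + 0.48×1) = 2.52
Population D: 1 + 2.52 = 3.52
Population E: 1 + 3.52 = 4.52
Population F: 1 + 4.52 = 5.52
Population G: 1 + (0.75×4.52 + 0.25×2) = 4.89

4.89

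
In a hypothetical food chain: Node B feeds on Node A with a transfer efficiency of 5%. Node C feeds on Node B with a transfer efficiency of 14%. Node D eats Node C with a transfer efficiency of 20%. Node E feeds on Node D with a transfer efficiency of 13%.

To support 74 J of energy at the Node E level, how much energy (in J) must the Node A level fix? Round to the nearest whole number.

406593 J

Cumulative transfer efficiency: 0.05 × 0.14 × 0.2 × 0.13 = 0.000182
Node A energy = 74 / 0.000182 = 406593 J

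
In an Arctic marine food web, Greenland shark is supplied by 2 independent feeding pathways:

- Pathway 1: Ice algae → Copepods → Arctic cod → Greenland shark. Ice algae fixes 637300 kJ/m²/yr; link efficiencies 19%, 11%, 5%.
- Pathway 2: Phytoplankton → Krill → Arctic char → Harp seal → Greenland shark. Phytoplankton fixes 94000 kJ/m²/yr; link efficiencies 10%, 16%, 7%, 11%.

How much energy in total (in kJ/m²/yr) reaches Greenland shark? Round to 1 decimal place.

Pathway 1: 637300 × 0.19 × 0.11 × 0.05 = 665.9785 kJ/m²/yr
Pathway 2: 94000 × 0.1 × 0.16 × 0.07 × 0.11 = 11.5808 kJ/m²/yr
Total at Greenland shark: 665.9785 + 11.5808 = 677.5593 kJ/m²/yr

677.6 kJ/m²/yr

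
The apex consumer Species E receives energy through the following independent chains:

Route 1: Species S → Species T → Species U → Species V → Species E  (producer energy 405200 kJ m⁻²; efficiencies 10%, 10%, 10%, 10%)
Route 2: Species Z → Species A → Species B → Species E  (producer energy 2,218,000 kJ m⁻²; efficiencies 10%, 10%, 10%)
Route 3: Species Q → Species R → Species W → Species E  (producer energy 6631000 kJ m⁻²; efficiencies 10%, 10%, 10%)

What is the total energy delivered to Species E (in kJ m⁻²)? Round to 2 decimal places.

8889.52 kJ m⁻²

Route 1: 405200 × 0.1 × 0.1 × 0.1 × 0.1 = 40.52 kJ m⁻²
Route 2: 2218000 × 0.1 × 0.1 × 0.1 = 2218 kJ m⁻²
Route 3: 6631000 × 0.1 × 0.1 × 0.1 = 6631 kJ m⁻²
Total at Species E: 40.52 + 2218 + 6631 = 8889.52 kJ m⁻²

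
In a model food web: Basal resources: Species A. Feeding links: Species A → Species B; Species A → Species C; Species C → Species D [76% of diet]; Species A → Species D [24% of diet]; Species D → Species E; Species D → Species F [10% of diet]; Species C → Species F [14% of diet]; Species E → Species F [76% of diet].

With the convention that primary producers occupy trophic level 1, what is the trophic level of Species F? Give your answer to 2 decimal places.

Species B: 1 + 1 = 2
Species C: 1 + 1 = 2
Species D: 1 + (0.76×2 + 0.24×1) = 2.76
Species E: 1 + 2.76 = 3.76
Species F: 1 + (0.1×2.76 + 0.14×2 + 0.76×3.76) = 4.4136

4.41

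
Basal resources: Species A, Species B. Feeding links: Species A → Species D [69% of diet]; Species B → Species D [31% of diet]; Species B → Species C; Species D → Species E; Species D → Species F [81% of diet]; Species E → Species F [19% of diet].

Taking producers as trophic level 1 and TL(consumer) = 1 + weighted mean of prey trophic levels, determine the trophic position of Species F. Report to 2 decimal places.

3.19

Species C: 1 + 1 = 2
Species D: 1 + (0.69×1 + 0.31×1) = 2
Species E: 1 + 2 = 3
Species F: 1 + (0.81×2 + 0.19×3) = 3.19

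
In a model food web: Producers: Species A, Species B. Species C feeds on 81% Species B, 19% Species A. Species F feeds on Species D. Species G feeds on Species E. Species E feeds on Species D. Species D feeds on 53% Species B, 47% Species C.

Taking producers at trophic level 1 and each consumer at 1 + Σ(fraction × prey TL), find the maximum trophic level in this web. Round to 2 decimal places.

Species C: 1 + (0.81×1 + 0.19×1) = 2
Species D: 1 + (0.53×1 + 0.47×2) = 2.47
Species E: 1 + 2.47 = 3.47
Species F: 1 + 2.47 = 3.47
Species G: 1 + 3.47 = 4.47

4.47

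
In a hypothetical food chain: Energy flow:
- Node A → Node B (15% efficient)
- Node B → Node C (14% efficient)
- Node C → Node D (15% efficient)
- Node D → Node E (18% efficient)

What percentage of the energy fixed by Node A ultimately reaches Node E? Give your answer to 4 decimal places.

0.0567%

Product of link efficiencies: 0.15 × 0.14 × 0.15 × 0.18 = 0.000567
As a percentage: 0.000567 × 100 = 0.0567%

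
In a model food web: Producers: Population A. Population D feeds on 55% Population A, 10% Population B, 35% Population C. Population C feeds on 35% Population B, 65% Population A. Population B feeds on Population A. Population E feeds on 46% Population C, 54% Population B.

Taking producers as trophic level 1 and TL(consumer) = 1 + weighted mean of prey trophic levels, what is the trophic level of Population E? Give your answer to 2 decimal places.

Population B: 1 + 1 = 2
Population C: 1 + (0.35×2 + 0.65×1) = 2.35
Population D: 1 + (0.55×1 + 0.1×2 + 0.35×2.35) = 2.5725
Population E: 1 + (0.46×2.35 + 0.54×2) = 3.161

3.16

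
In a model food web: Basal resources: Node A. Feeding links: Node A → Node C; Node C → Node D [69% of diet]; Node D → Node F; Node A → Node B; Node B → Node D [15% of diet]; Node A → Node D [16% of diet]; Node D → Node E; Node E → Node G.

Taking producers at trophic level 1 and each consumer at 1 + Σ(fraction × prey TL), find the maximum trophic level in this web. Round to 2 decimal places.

Node B: 1 + 1 = 2
Node C: 1 + 1 = 2
Node D: 1 + (0.16×1 + 0.15×2 + 0.69×2) = 2.84
Node E: 1 + 2.84 = 3.84
Node F: 1 + 2.84 = 3.84
Node G: 1 + 3.84 = 4.84

4.84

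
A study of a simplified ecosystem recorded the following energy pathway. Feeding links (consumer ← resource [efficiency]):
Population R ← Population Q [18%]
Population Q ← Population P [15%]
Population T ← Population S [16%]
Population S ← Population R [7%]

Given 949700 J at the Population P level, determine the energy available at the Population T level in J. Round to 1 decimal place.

Population Q: 949700 × 0.15 = 142455 J
Population R: 142455 × 0.18 = 25641.9 J
Population S: 25641.9 × 0.07 = 1794.933 J
Population T: 1794.933 × 0.16 = 287.18928 J

287.2 J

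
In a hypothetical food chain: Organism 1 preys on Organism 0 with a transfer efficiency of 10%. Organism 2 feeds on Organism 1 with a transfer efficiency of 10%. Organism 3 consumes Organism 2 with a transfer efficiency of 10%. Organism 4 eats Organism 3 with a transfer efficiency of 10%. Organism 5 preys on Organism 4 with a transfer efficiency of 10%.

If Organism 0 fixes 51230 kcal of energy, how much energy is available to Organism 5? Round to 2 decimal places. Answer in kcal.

0.51 kcal

Organism 1: 51230 × 0.1 = 5123 kcal
Organism 2: 5123 × 0.1 = 512.3 kcal
Organism 3: 512.3 × 0.1 = 51.23 kcal
Organism 4: 51.23 × 0.1 = 5.123 kcal
Organism 5: 5.123 × 0.1 = 0.5123 kcal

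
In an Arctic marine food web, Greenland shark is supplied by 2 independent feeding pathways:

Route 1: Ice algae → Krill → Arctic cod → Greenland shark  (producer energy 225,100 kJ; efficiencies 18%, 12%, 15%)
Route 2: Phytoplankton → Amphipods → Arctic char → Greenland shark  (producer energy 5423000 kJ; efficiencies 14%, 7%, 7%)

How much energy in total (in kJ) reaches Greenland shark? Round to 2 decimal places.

Route 1: 225100 × 0.18 × 0.12 × 0.15 = 729.324 kJ
Route 2: 5423000 × 0.14 × 0.07 × 0.07 = 3720.178 kJ
Total at Greenland shark: 729.324 + 3720.178 = 4449.502 kJ

4449.50 kJ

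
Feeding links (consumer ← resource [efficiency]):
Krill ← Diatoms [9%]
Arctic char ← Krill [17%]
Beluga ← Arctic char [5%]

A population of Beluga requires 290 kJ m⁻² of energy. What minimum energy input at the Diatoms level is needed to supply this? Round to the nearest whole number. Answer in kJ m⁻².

Cumulative transfer efficiency: 0.09 × 0.17 × 0.05 = 0.000765
Diatoms energy = 290 / 0.000765 = 379085 kJ m⁻²

379085 kJ m⁻²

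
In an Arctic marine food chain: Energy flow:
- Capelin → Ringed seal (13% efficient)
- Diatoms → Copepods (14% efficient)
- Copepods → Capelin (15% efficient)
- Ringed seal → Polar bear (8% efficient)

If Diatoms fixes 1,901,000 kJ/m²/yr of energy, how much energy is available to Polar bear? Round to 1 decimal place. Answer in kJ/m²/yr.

Copepods: 1901000 × 0.14 = 266140 kJ/m²/yr
Capelin: 266140 × 0.15 = 39921 kJ/m²/yr
Ringed seal: 39921 × 0.13 = 5189.73 kJ/m²/yr
Polar bear: 5189.73 × 0.08 = 415.1784 kJ/m²/yr

415.2 kJ/m²/yr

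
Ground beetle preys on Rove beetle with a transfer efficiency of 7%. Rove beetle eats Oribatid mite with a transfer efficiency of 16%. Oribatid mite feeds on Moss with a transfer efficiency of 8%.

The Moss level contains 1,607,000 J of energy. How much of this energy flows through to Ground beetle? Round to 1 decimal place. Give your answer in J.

Oribatid mite: 1607000 × 0.08 = 128560 J
Rove beetle: 128560 × 0.16 = 20569.6 J
Ground beetle: 20569.6 × 0.07 = 1439.872 J

1439.9 J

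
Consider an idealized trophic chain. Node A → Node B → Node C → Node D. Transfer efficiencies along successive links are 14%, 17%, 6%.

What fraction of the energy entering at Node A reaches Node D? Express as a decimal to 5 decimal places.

0.00143

Product of link efficiencies: 0.14 × 0.17 × 0.06 = 0.001428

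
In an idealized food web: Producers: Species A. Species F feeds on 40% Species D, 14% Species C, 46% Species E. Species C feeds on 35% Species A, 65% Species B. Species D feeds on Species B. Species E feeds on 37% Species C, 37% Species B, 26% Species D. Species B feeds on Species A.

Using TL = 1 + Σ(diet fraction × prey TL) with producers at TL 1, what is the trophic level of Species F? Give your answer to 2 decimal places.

Species B: 1 + 1 = 2
Species C: 1 + (0.35×1 + 0.65×2) = 2.65
Species D: 1 + 2 = 3
Species E: 1 + (0.37×2.65 + 0.37×2 + 0.26×3) = 3.5005
Species F: 1 + (0.4×3 + 0.14×2.65 + 0.46×3.5005) = 4.18123

4.18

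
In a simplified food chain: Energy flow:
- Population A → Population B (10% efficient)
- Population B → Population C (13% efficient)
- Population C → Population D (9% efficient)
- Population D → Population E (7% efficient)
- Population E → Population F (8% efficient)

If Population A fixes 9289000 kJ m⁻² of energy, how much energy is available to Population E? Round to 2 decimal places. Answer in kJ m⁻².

760.77 kJ m⁻²

Population B: 9289000 × 0.1 = 928900 kJ m⁻²
Population C: 928900 × 0.13 = 120757 kJ m⁻²
Population D: 120757 × 0.09 = 10868.13 kJ m⁻²
Population E: 10868.13 × 0.07 = 760.7691 kJ m⁻²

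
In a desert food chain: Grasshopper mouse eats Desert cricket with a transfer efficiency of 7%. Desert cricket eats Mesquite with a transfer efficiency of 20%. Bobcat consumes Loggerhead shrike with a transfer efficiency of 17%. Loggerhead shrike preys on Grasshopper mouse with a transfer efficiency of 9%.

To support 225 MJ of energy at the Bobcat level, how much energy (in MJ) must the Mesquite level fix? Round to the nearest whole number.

Cumulative transfer efficiency: 0.2 × 0.07 × 0.09 × 0.17 = 0.0002142
Mesquite energy = 225 / 0.0002142 = 1050420 MJ

1050420 MJ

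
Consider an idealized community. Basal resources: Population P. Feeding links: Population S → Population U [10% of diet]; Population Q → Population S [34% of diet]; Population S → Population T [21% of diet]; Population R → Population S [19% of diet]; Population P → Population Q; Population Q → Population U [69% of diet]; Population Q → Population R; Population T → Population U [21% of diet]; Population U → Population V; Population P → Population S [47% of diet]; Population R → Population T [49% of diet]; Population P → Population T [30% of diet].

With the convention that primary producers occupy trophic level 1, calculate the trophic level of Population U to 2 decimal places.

3.35

Population Q: 1 + 1 = 2
Population R: 1 + 2 = 3
Population S: 1 + (0.47×1 + 0.34×2 + 0.19×3) = 2.72
Population T: 1 + (0.49×3 + 0.3×1 + 0.21×2.72) = 3.3412
Population U: 1 + (0.21×3.3412 + 0.1×2.72 + 0.69×2) = 3.353652
Population V: 1 + 3.353652 = 4.353652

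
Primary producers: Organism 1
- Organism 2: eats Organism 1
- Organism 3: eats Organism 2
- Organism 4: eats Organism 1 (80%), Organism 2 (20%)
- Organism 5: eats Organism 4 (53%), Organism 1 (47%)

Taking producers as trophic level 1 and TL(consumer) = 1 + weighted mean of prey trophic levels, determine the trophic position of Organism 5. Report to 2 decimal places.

2.64

Organism 2: 1 + 1 = 2
Organism 3: 1 + 2 = 3
Organism 4: 1 + (0.8×1 + 0.2×2) = 2.2
Organism 5: 1 + (0.53×2.2 + 0.47×1) = 2.636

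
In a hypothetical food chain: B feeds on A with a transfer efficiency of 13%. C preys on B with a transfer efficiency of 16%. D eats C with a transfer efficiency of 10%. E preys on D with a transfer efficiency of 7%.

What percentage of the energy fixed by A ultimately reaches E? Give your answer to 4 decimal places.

0.0146%

Product of link efficiencies: 0.13 × 0.16 × 0.1 × 0.07 = 0.0001456
As a percentage: 0.0001456 × 100 = 0.0146%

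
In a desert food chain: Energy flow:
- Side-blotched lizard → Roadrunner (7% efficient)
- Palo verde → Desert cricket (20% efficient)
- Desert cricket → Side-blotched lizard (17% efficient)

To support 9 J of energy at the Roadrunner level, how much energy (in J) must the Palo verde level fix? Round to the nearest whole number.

3782 J

Cumulative transfer efficiency: 0.2 × 0.17 × 0.07 = 0.00238
Palo verde energy = 9 / 0.00238 = 3782 J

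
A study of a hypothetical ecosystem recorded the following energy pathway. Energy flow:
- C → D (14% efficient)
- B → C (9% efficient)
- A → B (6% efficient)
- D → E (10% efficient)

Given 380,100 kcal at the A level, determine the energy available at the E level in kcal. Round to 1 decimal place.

B: 380100 × 0.06 = 22806 kcal
C: 22806 × 0.09 = 2052.54 kcal
D: 2052.54 × 0.14 = 287.3556 kcal
E: 287.3556 × 0.1 = 28.73556 kcal

28.7 kcal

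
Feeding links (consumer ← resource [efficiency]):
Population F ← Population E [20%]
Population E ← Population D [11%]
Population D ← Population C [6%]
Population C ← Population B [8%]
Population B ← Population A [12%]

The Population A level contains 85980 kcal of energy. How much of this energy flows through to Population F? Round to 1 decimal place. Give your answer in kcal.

Population B: 85980 × 0.12 = 10317.6 kcal
Population C: 10317.6 × 0.08 = 825.408 kcal
Population D: 825.408 × 0.06 = 49.52448 kcal
Population E: 49.52448 × 0.11 = 5.4476928 kcal
Population F: 5.4476928 × 0.2 = 1.08953856 kcal

1.1 kcal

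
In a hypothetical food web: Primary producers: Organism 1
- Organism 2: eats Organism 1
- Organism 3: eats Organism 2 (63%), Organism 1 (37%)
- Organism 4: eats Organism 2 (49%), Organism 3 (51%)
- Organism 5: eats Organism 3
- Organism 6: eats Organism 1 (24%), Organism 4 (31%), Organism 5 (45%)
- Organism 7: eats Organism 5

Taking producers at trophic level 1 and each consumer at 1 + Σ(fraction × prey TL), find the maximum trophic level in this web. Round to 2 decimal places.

Organism 2: 1 + 1 = 2
Organism 3: 1 + (0.63×2 + 0.37×1) = 2.63
Organism 4: 1 + (0.49×2 + 0.51×2.63) = 3.3213
Organism 5: 1 + 2.63 = 3.63
Organism 6: 1 + (0.24×1 + 0.31×3.3213 + 0.45×3.63) = 3.903103
Organism 7: 1 + 3.63 = 4.63

4.63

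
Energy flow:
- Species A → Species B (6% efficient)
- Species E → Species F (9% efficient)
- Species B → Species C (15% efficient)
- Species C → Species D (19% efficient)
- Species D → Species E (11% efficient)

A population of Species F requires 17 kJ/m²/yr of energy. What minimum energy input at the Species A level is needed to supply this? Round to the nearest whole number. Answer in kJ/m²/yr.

Cumulative transfer efficiency: 0.06 × 0.15 × 0.19 × 0.11 × 0.09 = 0.000016929
Species A energy = 17 / 0.000016929 = 1004194 kJ/m²/yr

1004194 kJ/m²/yr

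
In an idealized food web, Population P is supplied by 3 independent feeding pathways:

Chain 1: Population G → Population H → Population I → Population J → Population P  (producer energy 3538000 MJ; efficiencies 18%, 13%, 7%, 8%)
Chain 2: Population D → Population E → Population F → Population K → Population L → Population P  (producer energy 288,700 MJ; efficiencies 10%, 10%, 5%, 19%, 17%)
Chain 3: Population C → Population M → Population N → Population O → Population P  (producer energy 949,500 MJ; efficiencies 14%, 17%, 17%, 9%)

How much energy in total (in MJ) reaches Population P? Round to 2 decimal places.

Chain 1: 3538000 × 0.18 × 0.13 × 0.07 × 0.08 = 463.61952 MJ
Chain 2: 288700 × 0.1 × 0.1 × 0.05 × 0.19 × 0.17 = 4.662505 MJ
Chain 3: 949500 × 0.14 × 0.17 × 0.17 × 0.09 = 345.75093 MJ
Total at Population P: 463.61952 + 4.662505 + 345.75093 = 814.032955 MJ

814.03 MJ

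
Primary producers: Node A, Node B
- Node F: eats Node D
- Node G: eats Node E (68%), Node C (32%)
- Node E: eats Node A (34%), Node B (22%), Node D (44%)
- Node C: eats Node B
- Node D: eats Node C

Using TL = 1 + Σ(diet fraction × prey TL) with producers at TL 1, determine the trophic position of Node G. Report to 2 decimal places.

Node C: 1 + 1 = 2
Node D: 1 + 2 = 3
Node E: 1 + (0.34×1 + 0.22×1 + 0.44×3) = 2.88
Node F: 1 + 3 = 4
Node G: 1 + (0.68×2.88 + 0.32×2) = 3.5984

3.60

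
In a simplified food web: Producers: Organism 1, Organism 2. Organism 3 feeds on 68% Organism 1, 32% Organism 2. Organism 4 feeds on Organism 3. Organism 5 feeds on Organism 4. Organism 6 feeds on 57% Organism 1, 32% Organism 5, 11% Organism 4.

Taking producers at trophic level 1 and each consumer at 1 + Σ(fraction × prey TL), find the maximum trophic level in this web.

4

Organism 3: 1 + (0.68×1 + 0.32×1) = 2
Organism 4: 1 + 2 = 3
Organism 5: 1 + 3 = 4
Organism 6: 1 + (0.57×1 + 0.32×4 + 0.11×3) = 3.18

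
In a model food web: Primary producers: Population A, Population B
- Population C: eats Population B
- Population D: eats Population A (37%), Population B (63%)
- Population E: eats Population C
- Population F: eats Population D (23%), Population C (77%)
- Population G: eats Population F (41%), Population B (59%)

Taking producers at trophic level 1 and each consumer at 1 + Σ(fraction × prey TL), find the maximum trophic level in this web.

3

Population C: 1 + 1 = 2
Population D: 1 + (0.37×1 + 0.63×1) = 2
Population E: 1 + 2 = 3
Population F: 1 + (0.23×2 + 0.77×2) = 3
Population G: 1 + (0.41×3 + 0.59×1) = 2.82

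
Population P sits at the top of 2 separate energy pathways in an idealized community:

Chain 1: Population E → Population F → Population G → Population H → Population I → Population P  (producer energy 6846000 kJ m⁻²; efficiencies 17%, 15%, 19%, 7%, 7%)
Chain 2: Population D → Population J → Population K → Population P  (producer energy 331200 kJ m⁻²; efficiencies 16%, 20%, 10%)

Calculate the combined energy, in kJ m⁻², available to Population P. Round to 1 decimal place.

Chain 1: 6846000 × 0.17 × 0.15 × 0.19 × 0.07 × 0.07 = 162.527463 kJ m⁻²
Chain 2: 331200 × 0.16 × 0.2 × 0.1 = 1059.84 kJ m⁻²
Total at Population P: 162.527463 + 1059.84 = 1222.367463 kJ m⁻²

1222.4 kJ m⁻²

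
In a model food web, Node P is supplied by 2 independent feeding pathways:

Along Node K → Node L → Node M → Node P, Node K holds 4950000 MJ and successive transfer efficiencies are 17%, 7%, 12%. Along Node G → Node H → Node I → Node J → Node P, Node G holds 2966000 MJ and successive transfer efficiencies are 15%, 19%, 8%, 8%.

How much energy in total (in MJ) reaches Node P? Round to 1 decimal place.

Via Node K: 4950000 × 0.17 × 0.07 × 0.12 = 7068.6 MJ
Via Node G: 2966000 × 0.15 × 0.19 × 0.08 × 0.08 = 540.9984 MJ
Total at Node P: 7068.6 + 540.9984 = 7609.5984 MJ

7609.6 MJ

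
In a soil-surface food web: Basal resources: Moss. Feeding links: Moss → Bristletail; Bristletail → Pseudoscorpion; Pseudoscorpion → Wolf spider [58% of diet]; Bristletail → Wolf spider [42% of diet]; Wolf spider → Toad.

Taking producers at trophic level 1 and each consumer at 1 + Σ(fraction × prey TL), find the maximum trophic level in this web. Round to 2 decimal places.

4.58

Bristletail: 1 + 1 = 2
Pseudoscorpion: 1 + 2 = 3
Wolf spider: 1 + (0.58×3 + 0.42×2) = 3.58
Toad: 1 + 3.58 = 4.58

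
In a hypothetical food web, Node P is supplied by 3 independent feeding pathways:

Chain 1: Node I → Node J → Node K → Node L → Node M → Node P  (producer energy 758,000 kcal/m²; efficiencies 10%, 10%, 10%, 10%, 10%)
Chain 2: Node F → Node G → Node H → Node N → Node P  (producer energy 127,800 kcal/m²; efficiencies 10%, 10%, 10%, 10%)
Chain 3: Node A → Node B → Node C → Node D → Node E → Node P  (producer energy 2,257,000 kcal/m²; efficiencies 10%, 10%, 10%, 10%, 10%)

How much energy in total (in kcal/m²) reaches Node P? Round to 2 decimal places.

42.93 kcal/m²

Chain 1: 758000 × 0.1 × 0.1 × 0.1 × 0.1 × 0.1 = 7.58 kcal/m²
Chain 2: 127800 × 0.1 × 0.1 × 0.1 × 0.1 = 12.78 kcal/m²
Chain 3: 2257000 × 0.1 × 0.1 × 0.1 × 0.1 × 0.1 = 22.57 kcal/m²
Total at Node P: 7.58 + 12.78 + 22.57 = 42.93 kcal/m²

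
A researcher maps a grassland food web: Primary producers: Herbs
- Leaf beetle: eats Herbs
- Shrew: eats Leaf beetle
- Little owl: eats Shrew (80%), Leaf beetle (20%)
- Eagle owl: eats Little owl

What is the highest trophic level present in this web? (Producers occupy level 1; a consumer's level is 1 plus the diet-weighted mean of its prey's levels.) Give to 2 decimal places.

Leaf beetle: 1 + 1 = 2
Shrew: 1 + 2 = 3
Little owl: 1 + (0.8×3 + 0.2×2) = 3.8
Eagle owl: 1 + 3.8 = 4.8

4.80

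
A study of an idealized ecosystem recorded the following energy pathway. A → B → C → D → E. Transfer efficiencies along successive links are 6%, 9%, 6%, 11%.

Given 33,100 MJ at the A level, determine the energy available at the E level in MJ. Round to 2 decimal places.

1.18 MJ

B: 33100 × 0.06 = 1986 MJ
C: 1986 × 0.09 = 178.74 MJ
D: 178.74 × 0.06 = 10.7244 MJ
E: 10.7244 × 0.11 = 1.179684 MJ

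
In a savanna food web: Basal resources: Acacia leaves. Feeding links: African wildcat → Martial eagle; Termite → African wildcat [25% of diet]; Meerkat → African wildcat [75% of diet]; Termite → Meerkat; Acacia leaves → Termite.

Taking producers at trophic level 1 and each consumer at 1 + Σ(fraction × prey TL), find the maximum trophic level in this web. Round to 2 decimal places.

4.75

Termite: 1 + 1 = 2
Meerkat: 1 + 2 = 3
African wildcat: 1 + (0.25×2 + 0.75×3) = 3.75
Martial eagle: 1 + 3.75 = 4.75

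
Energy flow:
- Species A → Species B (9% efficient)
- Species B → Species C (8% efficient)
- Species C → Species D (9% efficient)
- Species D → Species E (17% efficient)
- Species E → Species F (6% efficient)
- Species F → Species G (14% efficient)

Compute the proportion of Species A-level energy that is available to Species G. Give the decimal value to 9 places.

Product of link efficiencies: 0.09 × 0.08 × 0.09 × 0.17 × 0.06 × 0.14 = 0.000000925344

0.000000925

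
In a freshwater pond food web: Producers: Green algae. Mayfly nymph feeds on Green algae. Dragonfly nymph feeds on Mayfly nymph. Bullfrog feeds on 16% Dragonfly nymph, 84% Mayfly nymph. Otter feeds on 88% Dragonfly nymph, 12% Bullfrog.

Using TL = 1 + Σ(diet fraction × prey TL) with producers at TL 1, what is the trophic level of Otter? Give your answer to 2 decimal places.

Mayfly nymph: 1 + 1 = 2
Dragonfly nymph: 1 + 2 = 3
Bullfrog: 1 + (0.16×3 + 0.84×2) = 3.16
Otter: 1 + (0.88×3 + 0.12×3.16) = 4.0192

4.02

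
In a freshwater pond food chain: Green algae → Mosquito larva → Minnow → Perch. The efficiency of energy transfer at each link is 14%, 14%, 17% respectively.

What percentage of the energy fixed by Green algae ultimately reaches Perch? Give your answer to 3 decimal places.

0.333%

Product of link efficiencies: 0.14 × 0.14 × 0.17 = 0.003332
As a percentage: 0.003332 × 100 = 0.333%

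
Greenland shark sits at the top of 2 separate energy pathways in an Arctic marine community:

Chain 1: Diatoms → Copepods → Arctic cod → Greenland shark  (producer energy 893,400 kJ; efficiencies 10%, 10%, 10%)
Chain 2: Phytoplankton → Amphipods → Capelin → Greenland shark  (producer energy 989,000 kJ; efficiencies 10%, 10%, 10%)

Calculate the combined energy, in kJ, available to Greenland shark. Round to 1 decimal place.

Chain 1: 893400 × 0.1 × 0.1 × 0.1 = 893.4 kJ
Chain 2: 989000 × 0.1 × 0.1 × 0.1 = 989 kJ
Total at Greenland shark: 893.4 + 989 = 1882.4 kJ

1882.4 kJ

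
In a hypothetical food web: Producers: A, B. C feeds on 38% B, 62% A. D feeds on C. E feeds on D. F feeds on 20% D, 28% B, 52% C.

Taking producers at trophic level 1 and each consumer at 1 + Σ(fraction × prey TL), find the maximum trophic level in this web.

C: 1 + (0.38×1 + 0.62×1) = 2
D: 1 + 2 = 3
E: 1 + 3 = 4
F: 1 + (0.2×3 + 0.28×1 + 0.52×2) = 2.92

4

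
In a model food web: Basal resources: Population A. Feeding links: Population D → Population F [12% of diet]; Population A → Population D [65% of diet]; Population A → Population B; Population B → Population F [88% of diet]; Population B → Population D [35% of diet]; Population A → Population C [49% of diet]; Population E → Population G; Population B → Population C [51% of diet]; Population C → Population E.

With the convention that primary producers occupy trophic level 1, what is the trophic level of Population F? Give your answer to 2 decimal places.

3.04

Population B: 1 + 1 = 2
Population C: 1 + (0.51×2 + 0.49×1) = 2.51
Population D: 1 + (0.65×1 + 0.35×2) = 2.35
Population E: 1 + 2.51 = 3.51
Population F: 1 + (0.88×2 + 0.12×2.35) = 3.042
Population G: 1 + 3.51 = 4.51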